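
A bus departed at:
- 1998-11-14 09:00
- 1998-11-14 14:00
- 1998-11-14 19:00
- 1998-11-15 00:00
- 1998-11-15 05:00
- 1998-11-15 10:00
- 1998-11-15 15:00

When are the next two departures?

1998-11-15 20:00, 1998-11-16 01:00

The interval is a steady 5 hours (5, 5, 5, 5, 5, 5).
1998-11-15 15:00 + 5 h = 1998-11-15 20:00.
1998-11-15 20:00 + 5 h = 1998-11-16 01:00.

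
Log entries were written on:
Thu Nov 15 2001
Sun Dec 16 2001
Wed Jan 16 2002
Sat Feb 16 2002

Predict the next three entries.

The spacing is 31, 31, 31 days — always 31 days.
Sat Feb 16 2002 + 31 days = Tue Mar 19 2002.
Tue Mar 19 2002 + 31 days = Fri Apr 19 2002.
Fri Apr 19 2002 + 31 days = Mon May 20 2002.

Tue Mar 19 2002, Fri Apr 19 2002, Mon May 20 2002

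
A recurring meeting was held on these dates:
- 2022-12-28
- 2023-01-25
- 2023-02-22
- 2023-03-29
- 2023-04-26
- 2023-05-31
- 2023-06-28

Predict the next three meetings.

Every date is a Wednesday; gaps 28, 28, 35, 28, 35, 28 days.
Each is the last Wednesday of its month (at least one falls on the 29th or later, ruling out '4th Wednesday').
July 2023 ends with Wednesday 2023-07-26.
Last Wednesday of August 2023: 2023-08-30.
Last Wednesday of September 2023: 2023-09-27.

2023-07-26, 2023-08-30, 2023-09-27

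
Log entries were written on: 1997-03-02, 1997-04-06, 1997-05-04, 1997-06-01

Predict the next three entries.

Gaps: 35, 28, 28 days — a mix of 28 and 35. Every date is a Sunday.
Each is the 1st Sunday of its month.
July 1997 — 1st Sunday is 1997-07-06.
August 1997 — 1st Sunday is 1997-08-03.
1st Sunday of September 1997: 1997-09-07.

1997-07-06, 1997-08-03, 1997-09-07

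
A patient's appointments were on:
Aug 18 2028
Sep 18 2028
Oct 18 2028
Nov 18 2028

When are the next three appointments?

Each date is the 18th; the gaps (31, 30, 31) track the month lengths.
The rule is the 18th of each month.
Next: December 2028 → Dec 18 2028.
Next: January 2029 → Jan 18 2029.
Next: February 2029 → Feb 18 2029.

Dec 18 2028, Jan 18 2029, Feb 18 2029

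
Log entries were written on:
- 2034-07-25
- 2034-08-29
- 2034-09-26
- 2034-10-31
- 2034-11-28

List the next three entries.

2034-12-26, 2035-01-30, 2035-02-27

All Tuesdays; the gaps (35, 28, 35, 28) vary with month length.
This is the last Tuesday of each month.
December 2034 ends with Tuesday 2034-12-26.
Last Tuesday of January 2035: 2035-01-30.
February 2035 ends with Tuesday 2035-02-27.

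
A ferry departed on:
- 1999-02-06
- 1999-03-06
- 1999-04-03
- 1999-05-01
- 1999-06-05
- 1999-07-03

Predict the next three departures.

Gaps: 28, 28, 28, 35, 28 days — a mix of 28 and 35. Every date is a Saturday.
Each is the 1st Saturday of its month.
August 1999 — 1st Saturday is 1999-08-07.
1st Saturday of September 1999: 1999-09-04.
October 1999 — 1st Saturday is 1999-10-02.

1999-08-07, 1999-09-04, 1999-10-02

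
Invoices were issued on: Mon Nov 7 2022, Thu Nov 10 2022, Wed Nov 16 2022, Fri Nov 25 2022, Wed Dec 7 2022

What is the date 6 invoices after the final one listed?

Fri Apr 21 2023

Gaps: 3, 6, 9, 12 days — each gap is 3 larger than the previous one.
Next gap: 15 days. Wed Dec 7 2022 + 15 days = Thu Dec 22 2022.
Next gap: 18 days. Thu Dec 22 2022 + 18 days = Mon Jan 9 2023.
Next gap: 21 days. Mon Jan 9 2023 + 21 days = Mon Jan 30 2023.
Next gap: 24 days. Mon Jan 30 2023 + 24 days = Thu Feb 23 2023.
Next gap: 27 days. Thu Feb 23 2023 + 27 days = Wed Mar 22 2023.
Next gap: 30 days. Wed Mar 22 2023 + 30 days = Fri Apr 21 2023.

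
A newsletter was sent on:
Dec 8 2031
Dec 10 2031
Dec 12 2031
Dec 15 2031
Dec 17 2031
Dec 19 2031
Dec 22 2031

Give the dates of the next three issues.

Gaps: 2, 2, 3, 2, 2, 3 days — not constant, but cyclic with period 3.
The events fall on every Monday, Wednesday and Friday.
Next Wednesday: Dec 24 2031.
The following Friday is Dec 26 2031.
The following Monday is Dec 29 2031.

Dec 24 2031, Dec 26 2031, Dec 29 2031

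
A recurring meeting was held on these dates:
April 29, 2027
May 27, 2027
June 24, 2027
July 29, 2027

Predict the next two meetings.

Every date is a Thursday; gaps 28, 28, 35 days.
Each is the last Thursday of its month (at least one falls on the 29th or later, ruling out '4th Thursday').
Last Thursday of August 2027: August 26, 2027.
Last Thursday of September 2027: September 30, 2027.

August 26, 2027; September 30, 2027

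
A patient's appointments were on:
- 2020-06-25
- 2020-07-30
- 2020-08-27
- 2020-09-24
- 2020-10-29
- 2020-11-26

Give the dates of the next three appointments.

These are Thursdays with 35, 28, 28, 35, 28-day gaps.
Each is the final Thursday of its month — 2020-07-30 is past the 28th, so '4th Thursday' doesn't fit.
December 2020 ends with Thursday 2020-12-31.
Last Thursday of January 2021: 2021-01-28.
February 2021 ends with Thursday 2021-02-25.

2020-12-31, 2021-01-28, 2021-02-25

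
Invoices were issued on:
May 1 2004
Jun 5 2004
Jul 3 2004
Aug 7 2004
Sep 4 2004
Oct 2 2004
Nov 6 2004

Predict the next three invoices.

All dates are Saturdays, 35, 28, 35, 28, 28, 35 days apart.
Specifically, the 1st Saturday of each month.
December 2004 — 1st Saturday is Dec 4 2004.
1st Saturday of January 2005: Jan 1 2005.
February 2005 — 1st Saturday is Feb 5 2005.

Dec 4 2004, Jan 1 2005, Feb 5 2005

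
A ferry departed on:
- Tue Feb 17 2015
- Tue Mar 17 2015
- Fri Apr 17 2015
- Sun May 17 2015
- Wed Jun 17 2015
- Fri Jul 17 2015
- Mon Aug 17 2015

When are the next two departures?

The day-of-month is always 17 (28, 31, 30, 31, 30, 31 days between events).
So this recurs on the 17th of each month.
September 2015: Thu Sep 17 2015.
Next: October 2015 → Sat Oct 17 2015.

Thu Sep 17 2015, Sat Oct 17 2015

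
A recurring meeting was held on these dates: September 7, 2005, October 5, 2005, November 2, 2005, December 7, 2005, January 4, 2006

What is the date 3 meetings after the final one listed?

All dates are Wednesdays, 28, 28, 35, 28 days apart.
Specifically, the 1st Wednesday of each month.
February 2006 — 1st Wednesday is February 1, 2006.
March 2006 — 1st Wednesday is March 1, 2006.
April 2006 — 1st Wednesday is April 5, 2006.

April 5, 2006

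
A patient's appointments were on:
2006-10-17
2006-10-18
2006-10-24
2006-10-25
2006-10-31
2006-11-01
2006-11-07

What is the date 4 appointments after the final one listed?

Gaps: 1, 6, 1, 6, 1, 6 days — not constant, but cyclic with period 2.
The events fall on every Tuesday and Wednesday.
The following Wednesday is 2006-11-08.
Next Tuesday: 2006-11-14.
Next Wednesday: 2006-11-15.
The following Tuesday is 2006-11-21.

2006-11-21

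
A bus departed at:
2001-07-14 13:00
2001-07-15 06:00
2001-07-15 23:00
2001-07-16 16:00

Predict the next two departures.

The interval is a steady 17 hours (17, 17, 17).
2001-07-16 16:00 + 17 h = 2001-07-17 09:00.
2001-07-17 09:00 + 17 h = 2001-07-18 02:00.

2001-07-17 09:00, 2001-07-18 02:00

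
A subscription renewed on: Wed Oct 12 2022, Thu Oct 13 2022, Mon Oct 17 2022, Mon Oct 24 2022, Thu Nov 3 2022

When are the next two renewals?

Wed Nov 16 2022, Fri Dec 2 2022

Gaps: 1, 4, 7, 10 days — each gap is 3 larger than the previous one.
Next gap: 13 days. Thu Nov 3 2022 + 13 days = Wed Nov 16 2022.
Next gap: 16 days. Wed Nov 16 2022 + 16 days = Fri Dec 2 2022.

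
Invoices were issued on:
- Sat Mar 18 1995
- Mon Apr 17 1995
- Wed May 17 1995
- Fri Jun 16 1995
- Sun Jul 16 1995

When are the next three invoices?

The spacing is 30, 30, 30, 30 days — always 30 days.
Sun Jul 16 1995 + 30 days = Tue Aug 15 1995.
Tue Aug 15 1995 + 30 days = Thu Sep 14 1995.
Thu Sep 14 1995 + 30 days = Sat Oct 14 1995.

Tue Aug 15 1995, Thu Sep 14 1995, Sat Oct 14 1995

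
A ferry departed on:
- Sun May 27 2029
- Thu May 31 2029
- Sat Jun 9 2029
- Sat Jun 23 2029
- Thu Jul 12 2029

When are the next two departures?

Sun Aug 5 2029, Mon Sep 3 2029

Gaps: 4, 9, 14, 19 days — each gap is 5 larger than the previous one.
Next gap: 24 days. Thu Jul 12 2029 + 24 days = Sun Aug 5 2029.
Next gap: 29 days. Sun Aug 5 2029 + 29 days = Mon Sep 3 2029.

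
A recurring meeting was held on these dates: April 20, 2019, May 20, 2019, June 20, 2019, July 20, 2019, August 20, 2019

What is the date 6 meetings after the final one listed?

February 20, 2020

The day-of-month is always 20 (30, 31, 30, 31 days between events).
So this recurs on the 20th of each month.
September 2019: September 20, 2019.
Next: October 2019 → October 20, 2019.
Next: November 2019 → November 20, 2019.
December 2019: December 20, 2019.
January 2020: January 20, 2020.
February 2020: February 20, 2020.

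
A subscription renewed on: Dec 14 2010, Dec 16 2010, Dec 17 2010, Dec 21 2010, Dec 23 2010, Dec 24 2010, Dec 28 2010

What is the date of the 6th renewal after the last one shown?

Jan 11 2011

Gaps: 2, 1, 4, 2, 1, 4 days — not constant, but cyclic with period 3.
The events fall on every Tuesday, Thursday and Friday.
The following Thursday is Dec 30 2010.
Next Friday: Dec 31 2010.
The following Tuesday is Jan 4 2011.
Next Thursday: Jan 6 2011.
Next Friday: Jan 7 2011.
The following Tuesday is Jan 11 2011.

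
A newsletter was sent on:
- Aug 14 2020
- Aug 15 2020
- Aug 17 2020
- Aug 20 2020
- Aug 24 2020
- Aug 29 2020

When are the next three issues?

Sep 4 2020, Sep 11 2020, Sep 19 2020

Intervals are 1, 2, 3, 4, 5 days — an arithmetic progression with common difference 1.
Next gap: 6 days. Aug 29 2020 + 6 days = Sep 4 2020.
Next gap: 7 days. Sep 4 2020 + 7 days = Sep 11 2020.
Next gap: 8 days. Sep 11 2020 + 8 days = Sep 19 2020.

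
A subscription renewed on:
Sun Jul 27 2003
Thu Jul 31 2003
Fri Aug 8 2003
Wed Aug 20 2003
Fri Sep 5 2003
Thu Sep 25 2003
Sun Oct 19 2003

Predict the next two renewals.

The spacing grows by 4 each time: 4, 8, 12, 16, 20, 24 days.
Next gap: 28 days. Sun Oct 19 2003 + 28 days = Sun Nov 16 2003.
Next gap: 32 days. Sun Nov 16 2003 + 32 days = Thu Dec 18 2003.

Sun Nov 16 2003, Thu Dec 18 2003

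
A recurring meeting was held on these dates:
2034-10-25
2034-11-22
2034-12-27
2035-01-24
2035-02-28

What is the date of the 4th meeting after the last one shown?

Gaps: 28, 35, 28, 35 days — a mix of 28 and 35. Every date is a Wednesday.
Each is the 4th Wednesday of its month.
4th Wednesday of March 2035: 2035-03-28.
April 2035 — 4th Wednesday is 2035-04-25.
4th Wednesday of May 2035: 2035-05-23.
4th Wednesday of June 2035: 2035-06-27.

2035-06-27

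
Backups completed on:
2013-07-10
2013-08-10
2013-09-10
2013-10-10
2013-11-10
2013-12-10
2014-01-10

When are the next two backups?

Each date is the 10th; the gaps (31, 31, 30, 31, 30, 31) track the month lengths.
The rule is the 10th of each month.
Next: February 2014 → 2014-02-10.
Next: March 2014 → 2014-03-10.

2014-02-10, 2014-03-10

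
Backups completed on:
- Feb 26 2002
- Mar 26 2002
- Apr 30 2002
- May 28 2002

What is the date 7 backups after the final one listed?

Dec 31 2002

All Tuesdays; the gaps (28, 35, 28) vary with month length.
This is the last Tuesday of each month.
Last Tuesday of June 2002: Jun 25 2002.
Last Tuesday of July 2002: Jul 30 2002.
Last Tuesday of August 2002: Aug 27 2002.
September 2002 ends with Tuesday Sep 24 2002.
October 2002 ends with Tuesday Oct 29 2002.
November 2002 ends with Tuesday Nov 26 2002.
December 2002 ends with Tuesday Dec 31 2002.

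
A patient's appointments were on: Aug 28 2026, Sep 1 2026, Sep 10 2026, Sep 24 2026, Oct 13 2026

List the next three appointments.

Nov 6 2026, Dec 5 2026, Jan 8 2027

The spacing grows by 5 each time: 4, 9, 14, 19 days.
Next gap: 24 days. Oct 13 2026 + 24 days = Nov 6 2026.
Next gap: 29 days. Nov 6 2026 + 29 days = Dec 5 2026.
Next gap: 34 days. Dec 5 2026 + 34 days = Jan 8 2027.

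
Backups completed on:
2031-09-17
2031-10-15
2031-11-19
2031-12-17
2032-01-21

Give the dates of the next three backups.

All dates are Wednesdays, 28, 35, 28, 35 days apart.
Specifically, the 3rd Wednesday of each month.
February 2032 — 3rd Wednesday is 2032-02-18.
3rd Wednesday of March 2032: 2032-03-17.
3rd Wednesday of April 2032: 2032-04-21.

2032-02-18, 2032-03-17, 2032-04-21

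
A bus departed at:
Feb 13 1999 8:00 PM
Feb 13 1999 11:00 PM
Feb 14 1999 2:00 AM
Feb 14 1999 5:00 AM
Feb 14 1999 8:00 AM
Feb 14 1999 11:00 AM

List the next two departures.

Gaps: 3, 3, 3, 3, 3 hours — each event is 3 hours after the previous one.
Feb 14 1999 11:00 AM + 3 h = Feb 14 1999 2:00 PM.
Feb 14 1999 2:00 PM + 3 h = Feb 14 1999 5:00 PM.

Feb 14 1999 2:00 PM, Feb 14 1999 5:00 PM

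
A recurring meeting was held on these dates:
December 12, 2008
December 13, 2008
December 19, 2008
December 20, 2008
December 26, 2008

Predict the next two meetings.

The gap pattern 1, 6, 1, 6 repeats every 2 events.
These are the Fridays and Saturdays of each week.
Next Saturday: December 27, 2008.
The following Friday is January 2, 2009.

December 27, 2008; January 2, 2009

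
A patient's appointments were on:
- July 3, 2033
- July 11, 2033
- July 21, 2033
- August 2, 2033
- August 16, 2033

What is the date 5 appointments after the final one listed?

Gaps: 8, 10, 12, 14 days — each gap is 2 larger than the previous one.
Next gap: 16 days. August 16, 2033 + 16 days = September 1, 2033.
Next gap: 18 days. September 1, 2033 + 18 days = September 19, 2033.
Next gap: 20 days. September 19, 2033 + 20 days = October 9, 2033.
Next gap: 22 days. October 9, 2033 + 22 days = October 31, 2033.
Next gap: 24 days. October 31, 2033 + 24 days = November 24, 2033.

November 24, 2033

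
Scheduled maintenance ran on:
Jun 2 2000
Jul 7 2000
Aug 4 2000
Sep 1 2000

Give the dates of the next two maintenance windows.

Oct 6 2000, Nov 3 2000

All dates are Fridays, 35, 28, 28 days apart.
Specifically, the 1st Friday of each month.
October 2000 — 1st Friday is Oct 6 2000.
November 2000 — 1st Friday is Nov 3 2000.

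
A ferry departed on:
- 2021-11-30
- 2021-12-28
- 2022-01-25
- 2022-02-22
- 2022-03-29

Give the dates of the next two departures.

2022-04-26, 2022-05-31

Every date is a Tuesday; gaps 28, 28, 28, 35 days.
Each is the last Tuesday of its month (at least one falls on the 29th or later, ruling out '4th Tuesday').
April 2022 ends with Tuesday 2022-04-26.
Last Tuesday of May 2022: 2022-05-31.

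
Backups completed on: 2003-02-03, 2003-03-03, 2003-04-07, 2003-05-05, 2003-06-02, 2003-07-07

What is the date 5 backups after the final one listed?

These are Mondays at 28- or 35-day spacing (28, 35, 28, 28, 35).
The pattern: 1st Monday of the month.
1st Monday of August 2003: 2003-08-04.
September 2003 — 1st Monday is 2003-09-01.
October 2003 — 1st Monday is 2003-10-06.
November 2003 — 1st Monday is 2003-11-03.
December 2003 — 1st Monday is 2003-12-01.

2003-12-01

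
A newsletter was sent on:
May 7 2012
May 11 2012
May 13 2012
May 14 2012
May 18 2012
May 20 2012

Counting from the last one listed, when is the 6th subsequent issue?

The gap pattern 4, 2, 1, 4, 2 repeats every 3 events.
These are the Mondays, Fridays and Sundays of each week.
The following Monday is May 21 2012.
The following Friday is May 25 2012.
Next Sunday: May 27 2012.
Next Monday: May 28 2012.
Next Friday: Jun 1 2012.
Next Sunday: Jun 3 2012.

Jun 3 2012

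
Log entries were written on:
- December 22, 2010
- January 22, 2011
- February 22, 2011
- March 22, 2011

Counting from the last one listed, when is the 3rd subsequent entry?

Each date is the 22nd; the gaps (31, 31, 28) track the month lengths.
The rule is the 22nd of each month.
Next: April 2011 → April 22, 2011.
May 2011: May 22, 2011.
June 2011: June 22, 2011.

June 22, 2011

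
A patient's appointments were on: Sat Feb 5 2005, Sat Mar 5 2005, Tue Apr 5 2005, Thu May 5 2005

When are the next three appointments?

The day-of-month is always 5 (28, 31, 30 days between events).
So this recurs on the 5th of each month.
Next: June 2005 → Sun Jun 5 2005.
July 2005: Tue Jul 5 2005.
Next: August 2005 → Fri Aug 5 2005.

Sun Jun 5 2005, Tue Jul 5 2005, Fri Aug 5 2005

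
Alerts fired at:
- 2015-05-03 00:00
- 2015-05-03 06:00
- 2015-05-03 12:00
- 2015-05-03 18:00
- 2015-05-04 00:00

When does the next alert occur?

2015-05-04 06:00

Spacing: 6, 6, 6, 6 h — constant 6 h.
2015-05-04 00:00 + 6 h = 2015-05-04 06:00.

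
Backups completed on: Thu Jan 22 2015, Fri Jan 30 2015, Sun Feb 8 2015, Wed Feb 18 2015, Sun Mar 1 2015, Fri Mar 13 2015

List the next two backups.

Gaps: 8, 9, 10, 11, 12 days — each gap is 1 larger than the previous one.
Next gap: 13 days. Fri Mar 13 2015 + 13 days = Thu Mar 26 2015.
Next gap: 14 days. Thu Mar 26 2015 + 14 days = Thu Apr 9 2015.

Thu Mar 26 2015, Thu Apr 9 2015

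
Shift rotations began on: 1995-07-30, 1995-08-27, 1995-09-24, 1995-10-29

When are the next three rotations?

1995-11-26, 1995-12-31, 1996-01-28

Every date is a Sunday; gaps 28, 28, 35 days.
Each is the last Sunday of its month (at least one falls on the 29th or later, ruling out '4th Sunday').
Last Sunday of November 1995: 1995-11-26.
Last Sunday of December 1995: 1995-12-31.
Last Sunday of January 1996: 1996-01-28.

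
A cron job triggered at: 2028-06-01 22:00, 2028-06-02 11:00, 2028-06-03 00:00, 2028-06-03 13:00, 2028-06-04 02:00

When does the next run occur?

2028-06-04 15:00

Spacing: 13, 13, 13, 13 h — constant 13 h.
2028-06-04 02:00 + 13 h = 2028-06-04 15:00.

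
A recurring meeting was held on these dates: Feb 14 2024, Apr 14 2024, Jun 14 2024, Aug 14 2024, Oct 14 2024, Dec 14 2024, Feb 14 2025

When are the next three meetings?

Apr 14 2025, Jun 14 2025, Aug 14 2025

The day-of-month is always 14 (60, 61, 61, 61, 61, 62 days between events).
So this recurs on the 14th of every 2 months.
Next: April 2025 → Apr 14 2025.
Next: June 2025 → Jun 14 2025.
August 2025: Aug 14 2025.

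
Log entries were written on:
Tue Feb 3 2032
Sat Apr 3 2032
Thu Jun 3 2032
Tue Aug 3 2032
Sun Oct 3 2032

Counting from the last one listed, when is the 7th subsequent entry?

The day-of-month is always 3 (60, 61, 61, 61 days between events).
So this recurs on the 3rd of every 2 months.
Next: December 2032 → Fri Dec 3 2032.
February 2033: Thu Feb 3 2033.
April 2033: Sun Apr 3 2033.
June 2033: Fri Jun 3 2033.
August 2033: Wed Aug 3 2033.
Next: October 2033 → Mon Oct 3 2033.
December 2033: Sat Dec 3 2033.

Sat Dec 3 2033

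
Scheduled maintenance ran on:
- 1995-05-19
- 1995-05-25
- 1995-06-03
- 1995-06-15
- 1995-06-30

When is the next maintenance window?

Intervals are 6, 9, 12, 15 days — an arithmetic progression with common difference 3.
Next gap: 18 days. 1995-06-30 + 18 days = 1995-07-18.

1995-07-18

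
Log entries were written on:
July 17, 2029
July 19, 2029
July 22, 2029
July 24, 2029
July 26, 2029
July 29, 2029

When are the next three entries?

Gaps: 2, 3, 2, 2, 3 days — not constant, but cyclic with period 3.
The events fall on every Tuesday, Thursday and Sunday.
The following Tuesday is July 31, 2029.
The following Thursday is August 2, 2029.
Next Sunday: August 5, 2029.

July 31, 2029; August 2, 2029; August 5, 2029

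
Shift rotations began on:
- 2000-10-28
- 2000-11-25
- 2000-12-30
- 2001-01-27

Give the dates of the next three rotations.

All Saturdays; the gaps (28, 35, 28) vary with month length.
This is the last Saturday of each month.
Last Saturday of February 2001: 2001-02-24.
Last Saturday of March 2001: 2001-03-31.
Last Saturday of April 2001: 2001-04-28.

2001-02-24, 2001-03-31, 2001-04-28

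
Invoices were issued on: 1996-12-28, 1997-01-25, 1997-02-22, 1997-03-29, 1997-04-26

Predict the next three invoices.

1997-05-31, 1997-06-28, 1997-07-26

Every date is a Saturday; gaps 28, 28, 35, 28 days.
Each is the last Saturday of its month (at least one falls on the 29th or later, ruling out '4th Saturday').
May 1997 ends with Saturday 1997-05-31.
June 1997 ends with Saturday 1997-06-28.
July 1997 ends with Saturday 1997-07-26.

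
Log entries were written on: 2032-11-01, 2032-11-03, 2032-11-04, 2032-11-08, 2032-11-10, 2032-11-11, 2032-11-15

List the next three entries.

The gap pattern 2, 1, 4, 2, 1, 4 repeats every 3 events.
These are the Mondays, Wednesdays and Thursdays of each week.
Next Wednesday: 2032-11-17.
The following Thursday is 2032-11-18.
Next Monday: 2032-11-22.

2032-11-17, 2032-11-18, 2032-11-22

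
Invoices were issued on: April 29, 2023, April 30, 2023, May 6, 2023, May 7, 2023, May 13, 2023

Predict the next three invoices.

May 14, 2023; May 20, 2023; May 21, 2023

The gap pattern 1, 6, 1, 6 repeats every 2 events.
These are the Saturdays and Sundays of each week.
The following Sunday is May 14, 2023.
The following Saturday is May 20, 2023.
Next Sunday: May 21, 2023.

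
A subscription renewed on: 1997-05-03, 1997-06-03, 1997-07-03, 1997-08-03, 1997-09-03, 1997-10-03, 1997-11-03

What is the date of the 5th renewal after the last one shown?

1998-04-03

The day-of-month is always 3 (31, 30, 31, 31, 30, 31 days between events).
So this recurs on the 3rd of each month.
December 1997: 1997-12-03.
Next: January 1998 → 1998-01-03.
February 1998: 1998-02-03.
Next: March 1998 → 1998-03-03.
April 1998: 1998-04-03.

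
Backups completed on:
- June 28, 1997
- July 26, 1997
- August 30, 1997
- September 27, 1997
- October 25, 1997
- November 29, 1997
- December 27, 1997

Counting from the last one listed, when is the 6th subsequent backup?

June 27, 1998

Every date is a Saturday; gaps 28, 35, 28, 28, 35, 28 days.
Each is the last Saturday of its month (at least one falls on the 29th or later, ruling out '4th Saturday').
Last Saturday of January 1998: January 31, 1998.
February 1998 ends with Saturday February 28, 1998.
March 1998 ends with Saturday March 28, 1998.
Last Saturday of April 1998: April 25, 1998.
Last Saturday of May 1998: May 30, 1998.
June 1998 ends with Saturday June 27, 1998.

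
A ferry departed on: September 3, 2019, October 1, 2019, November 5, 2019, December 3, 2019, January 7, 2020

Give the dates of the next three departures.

These are Tuesdays at 28- or 35-day spacing (28, 35, 28, 35).
The pattern: 1st Tuesday of the month.
1st Tuesday of February 2020: February 4, 2020.
March 2020 — 1st Tuesday is March 3, 2020.
April 2020 — 1st Tuesday is April 7, 2020.

February 4, 2020; March 3, 2020; April 7, 2020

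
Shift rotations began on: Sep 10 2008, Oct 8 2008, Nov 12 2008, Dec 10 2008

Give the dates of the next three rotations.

These are Wednesdays at 28- or 35-day spacing (28, 35, 28).
The pattern: 2nd Wednesday of the month.
2nd Wednesday of January 2009: Jan 14 2009.
2nd Wednesday of February 2009: Feb 11 2009.
March 2009 — 2nd Wednesday is Mar 11 2009.

Jan 14 2009, Feb 11 2009, Mar 11 2009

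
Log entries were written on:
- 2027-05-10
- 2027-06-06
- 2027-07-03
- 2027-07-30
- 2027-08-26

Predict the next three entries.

2027-09-22, 2027-10-19, 2027-11-15

Every event comes 27 days after the last (27, 27, 27, 27).
2027-08-26 + 27 days = 2027-09-22.
2027-09-22 + 27 days = 2027-10-19.
2027-10-19 + 27 days = 2027-11-15.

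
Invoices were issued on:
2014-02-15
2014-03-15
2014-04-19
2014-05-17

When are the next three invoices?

2014-06-21, 2014-07-19, 2014-08-16

Gaps: 28, 35, 28 days — a mix of 28 and 35. Every date is a Saturday.
Each is the 3rd Saturday of its month.
3rd Saturday of June 2014: 2014-06-21.
July 2014 — 3rd Saturday is 2014-07-19.
August 2014 — 3rd Saturday is 2014-08-16.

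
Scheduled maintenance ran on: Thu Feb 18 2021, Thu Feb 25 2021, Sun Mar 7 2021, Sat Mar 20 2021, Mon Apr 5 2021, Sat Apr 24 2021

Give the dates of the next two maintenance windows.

Intervals are 7, 10, 13, 16, 19 days — an arithmetic progression with common difference 3.
Next gap: 22 days. Sat Apr 24 2021 + 22 days = Sun May 16 2021.
Next gap: 25 days. Sun May 16 2021 + 25 days = Thu Jun 10 2021.

Sun May 16 2021, Thu Jun 10 2021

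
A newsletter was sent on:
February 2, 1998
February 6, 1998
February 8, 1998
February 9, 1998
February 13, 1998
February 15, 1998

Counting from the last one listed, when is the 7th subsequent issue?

March 2, 1998

Gaps: 4, 2, 1, 4, 2 days — not constant, but cyclic with period 3.
The events fall on every Monday, Friday and Sunday.
Next Monday: February 16, 1998.
The following Friday is February 20, 1998.
Next Sunday: February 22, 1998.
The following Monday is February 23, 1998.
Next Friday: February 27, 1998.
The following Sunday is March 1, 1998.
Next Monday: March 2, 1998.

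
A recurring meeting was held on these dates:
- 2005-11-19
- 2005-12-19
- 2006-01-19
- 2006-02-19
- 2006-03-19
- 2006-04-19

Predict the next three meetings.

Each date is the 19th; the gaps (30, 31, 31, 28, 31) track the month lengths.
The rule is the 19th of each month.
May 2006: 2006-05-19.
Next: June 2006 → 2006-06-19.
July 2006: 2006-07-19.

2006-05-19, 2006-06-19, 2006-07-19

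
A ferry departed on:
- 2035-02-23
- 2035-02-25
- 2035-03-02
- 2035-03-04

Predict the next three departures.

Gaps: 2, 5, 2 days — not constant, but cyclic with period 2.
The events fall on every Friday and Sunday.
Next Friday: 2035-03-09.
Next Sunday: 2035-03-11.
The following Friday is 2035-03-16.

2035-03-09, 2035-03-11, 2035-03-16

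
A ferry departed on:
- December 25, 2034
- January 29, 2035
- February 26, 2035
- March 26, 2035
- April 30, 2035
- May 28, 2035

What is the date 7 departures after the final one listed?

December 31, 2035

Every date is a Monday; gaps 35, 28, 28, 35, 28 days.
Each is the last Monday of its month (at least one falls on the 29th or later, ruling out '4th Monday').
June 2035 ends with Monday June 25, 2035.
July 2035 ends with Monday July 30, 2035.
August 2035 ends with Monday August 27, 2035.
September 2035 ends with Monday September 24, 2035.
Last Monday of October 2035: October 29, 2035.
Last Monday of November 2035: November 26, 2035.
December 2035 ends with Monday December 31, 2035.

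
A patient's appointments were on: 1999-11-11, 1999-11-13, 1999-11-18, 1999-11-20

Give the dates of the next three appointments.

1999-11-25, 1999-11-27, 1999-12-02

The gap pattern 2, 5, 2 repeats every 2 events.
These are the Thursdays and Saturdays of each week.
Next Thursday: 1999-11-25.
Next Saturday: 1999-11-27.
The following Thursday is 1999-12-02.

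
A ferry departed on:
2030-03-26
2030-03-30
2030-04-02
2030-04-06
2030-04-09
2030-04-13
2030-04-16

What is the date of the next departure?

Gaps: 4, 3, 4, 3, 4, 3 days — not constant, but cyclic with period 2.
The events fall on every Tuesday and Saturday.
Next Saturday: 2030-04-20.

2030-04-20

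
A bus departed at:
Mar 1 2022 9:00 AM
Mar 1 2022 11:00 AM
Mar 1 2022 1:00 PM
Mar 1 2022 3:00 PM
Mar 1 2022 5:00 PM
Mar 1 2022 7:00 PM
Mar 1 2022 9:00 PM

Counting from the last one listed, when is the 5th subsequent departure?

Spacing: 2, 2, 2, 2, 2, 2 h — constant 2 h.
Mar 1 2022 9:00 PM + 2 h = Mar 1 2022 11:00 PM.
Mar 1 2022 11:00 PM + 2 h = Mar 2 2022 1:00 AM.
Mar 2 2022 1:00 AM + 2 h = Mar 2 2022 3:00 AM.
Mar 2 2022 3:00 AM + 2 h = Mar 2 2022 5:00 AM.
Mar 2 2022 5:00 AM + 2 h = Mar 2 2022 7:00 AM.

Mar 2 2022 7:00 AM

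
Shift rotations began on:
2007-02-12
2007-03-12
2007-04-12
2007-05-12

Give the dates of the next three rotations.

Each date is the 12th; the gaps (28, 31, 30) track the month lengths.
The rule is the 12th of each month.
June 2007: 2007-06-12.
July 2007: 2007-07-12.
Next: August 2007 → 2007-08-12.

2007-06-12, 2007-07-12, 2007-08-12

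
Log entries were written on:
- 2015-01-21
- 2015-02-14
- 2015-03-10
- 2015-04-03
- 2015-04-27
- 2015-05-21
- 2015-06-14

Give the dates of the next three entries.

2015-07-08, 2015-08-01, 2015-08-25

Gaps between consecutive events: 24, 24, 24, 24, 24, 24 days — a constant 24-day interval.
2015-06-14 + 24 days = 2015-07-08.
2015-07-08 + 24 days = 2015-08-01.
2015-08-01 + 24 days = 2015-08-25.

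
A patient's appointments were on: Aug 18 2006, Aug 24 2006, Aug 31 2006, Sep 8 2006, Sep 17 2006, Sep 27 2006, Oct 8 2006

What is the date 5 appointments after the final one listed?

Gaps: 6, 7, 8, 9, 10, 11 days — each gap is 1 larger than the previous one.
Next gap: 12 days. Oct 8 2006 + 12 days = Oct 20 2006.
Next gap: 13 days. Oct 20 2006 + 13 days = Nov 2 2006.
Next gap: 14 days. Nov 2 2006 + 14 days = Nov 16 2006.
Next gap: 15 days. Nov 16 2006 + 15 days = Dec 1 2006.
Next gap: 16 days. Dec 1 2006 + 16 days = Dec 17 2006.

Dec 17 2006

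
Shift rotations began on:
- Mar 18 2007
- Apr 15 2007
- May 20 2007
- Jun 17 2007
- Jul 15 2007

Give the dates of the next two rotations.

All dates are Sundays, 28, 35, 28, 28 days apart.
Specifically, the 3rd Sunday of each month.
3rd Sunday of August 2007: Aug 19 2007.
3rd Sunday of September 2007: Sep 16 2007.

Aug 19 2007, Sep 16 2007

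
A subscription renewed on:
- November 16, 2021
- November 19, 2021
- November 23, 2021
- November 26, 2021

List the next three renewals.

Every event lands on a Tuesday or Friday (gaps cycle 3, 4, 3).
So the schedule is: every Tuesday and Friday.
The following Tuesday is November 30, 2021.
The following Friday is December 3, 2021.
Next Tuesday: December 7, 2021.

November 30, 2021; December 3, 2021; December 7, 2021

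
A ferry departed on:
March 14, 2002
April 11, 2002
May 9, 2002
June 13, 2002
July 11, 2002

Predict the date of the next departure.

August 8, 2002

All dates are Thursdays, 28, 28, 35, 28 days apart.
Specifically, the 2nd Thursday of each month.
August 2002 — 2nd Thursday is August 8, 2002.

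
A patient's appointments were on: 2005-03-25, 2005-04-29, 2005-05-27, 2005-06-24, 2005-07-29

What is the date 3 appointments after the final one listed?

2005-10-28

These are Fridays with 35, 28, 28, 35-day gaps.
Each is the final Friday of its month — 2005-04-29 is past the 28th, so '4th Friday' doesn't fit.
August 2005 ends with Friday 2005-08-26.
September 2005 ends with Friday 2005-09-30.
October 2005 ends with Friday 2005-10-28.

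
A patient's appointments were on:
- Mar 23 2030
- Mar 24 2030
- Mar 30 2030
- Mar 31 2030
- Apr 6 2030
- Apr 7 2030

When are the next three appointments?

Apr 13 2030, Apr 14 2030, Apr 20 2030

Every event lands on a Saturday or Sunday (gaps cycle 1, 6, 1, 6, 1).
So the schedule is: every Saturday and Sunday.
The following Saturday is Apr 13 2030.
The following Sunday is Apr 14 2030.
Next Saturday: Apr 20 2030.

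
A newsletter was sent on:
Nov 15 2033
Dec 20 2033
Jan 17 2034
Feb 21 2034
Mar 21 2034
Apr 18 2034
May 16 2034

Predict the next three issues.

Jun 20 2034, Jul 18 2034, Aug 15 2034

Gaps: 35, 28, 35, 28, 28, 28 days — a mix of 28 and 35. Every date is a Tuesday.
Each is the 3rd Tuesday of its month.
June 2034 — 3rd Tuesday is Jun 20 2034.
July 2034 — 3rd Tuesday is Jul 18 2034.
3rd Tuesday of August 2034: Aug 15 2034.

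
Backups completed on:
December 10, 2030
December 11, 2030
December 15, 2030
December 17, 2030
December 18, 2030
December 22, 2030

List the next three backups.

Every event lands on a Tuesday or Wednesday or Sunday (gaps cycle 1, 4, 2, 1, 4).
So the schedule is: every Tuesday, Wednesday and Sunday.
Next Tuesday: December 24, 2030.
Next Wednesday: December 25, 2030.
The following Sunday is December 29, 2030.

December 24, 2030; December 25, 2030; December 29, 2030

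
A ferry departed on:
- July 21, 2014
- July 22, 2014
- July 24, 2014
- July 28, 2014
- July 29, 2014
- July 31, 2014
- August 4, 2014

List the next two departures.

Gaps: 1, 2, 4, 1, 2, 4 days — not constant, but cyclic with period 3.
The events fall on every Monday, Tuesday and Thursday.
Next Tuesday: August 5, 2014.
Next Thursday: August 7, 2014.

August 5, 2014; August 7, 2014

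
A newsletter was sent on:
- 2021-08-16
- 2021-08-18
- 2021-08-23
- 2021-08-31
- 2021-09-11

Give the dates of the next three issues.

Gaps: 2, 5, 8, 11 days — each gap is 3 larger than the previous one.
Next gap: 14 days. 2021-09-11 + 14 days = 2021-09-25.
Next gap: 17 days. 2021-09-25 + 17 days = 2021-10-12.
Next gap: 20 days. 2021-10-12 + 20 days = 2021-11-01.

2021-09-25, 2021-10-12, 2021-11-01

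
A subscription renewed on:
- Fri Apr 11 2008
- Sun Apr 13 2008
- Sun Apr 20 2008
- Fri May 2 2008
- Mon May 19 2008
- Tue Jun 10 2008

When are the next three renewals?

The spacing grows by 5 each time: 2, 7, 12, 17, 22 days.
Next gap: 27 days. Tue Jun 10 2008 + 27 days = Mon Jul 7 2008.
Next gap: 32 days. Mon Jul 7 2008 + 32 days = Fri Aug 8 2008.
Next gap: 37 days. Fri Aug 8 2008 + 37 days = Sun Sep 14 2008.

Mon Jul 7 2008, Fri Aug 8 2008, Sun Sep 14 2008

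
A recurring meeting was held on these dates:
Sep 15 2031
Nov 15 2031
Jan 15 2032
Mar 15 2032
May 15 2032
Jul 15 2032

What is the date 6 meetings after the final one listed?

Gaps: 61, 61, 60, 61, 61 days — not constant. Every event is on the 15th of the month.
Pattern: the 15th of every 2 months.
September 2032: Sep 15 2032.
November 2032: Nov 15 2032.
Next: January 2033 → Jan 15 2033.
Next: March 2033 → Mar 15 2033.
Next: May 2033 → May 15 2033.
July 2033: Jul 15 2033.

Jul 15 2033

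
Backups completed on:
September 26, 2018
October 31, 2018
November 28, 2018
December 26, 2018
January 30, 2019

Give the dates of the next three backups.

February 27, 2019; March 27, 2019; April 24, 2019

Every date is a Wednesday; gaps 35, 28, 28, 35 days.
Each is the last Wednesday of its month (at least one falls on the 29th or later, ruling out '4th Wednesday').
February 2019 ends with Wednesday February 27, 2019.
March 2019 ends with Wednesday March 27, 2019.
April 2019 ends with Wednesday April 24, 2019.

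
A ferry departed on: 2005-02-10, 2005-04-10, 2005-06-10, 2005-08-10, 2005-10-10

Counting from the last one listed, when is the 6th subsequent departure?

Gaps: 59, 61, 61, 61 days — not constant. Every event is on the 10th of the month.
Pattern: the 10th of every 2 months.
December 2005: 2005-12-10.
February 2006: 2006-02-10.
Next: April 2006 → 2006-04-10.
Next: June 2006 → 2006-06-10.
August 2006: 2006-08-10.
October 2006: 2006-10-10.

2006-10-10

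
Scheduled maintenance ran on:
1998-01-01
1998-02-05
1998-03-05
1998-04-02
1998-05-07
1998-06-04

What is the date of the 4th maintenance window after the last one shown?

1998-10-01

These are Thursdays at 28- or 35-day spacing (35, 28, 28, 35, 28).
The pattern: 1st Thursday of the month.
July 1998 — 1st Thursday is 1998-07-02.
August 1998 — 1st Thursday is 1998-08-06.
1st Thursday of September 1998: 1998-09-03.
October 1998 — 1st Thursday is 1998-10-01.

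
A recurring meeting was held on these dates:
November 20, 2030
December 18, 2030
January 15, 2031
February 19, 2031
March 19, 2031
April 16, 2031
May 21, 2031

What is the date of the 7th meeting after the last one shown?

December 17, 2031

Gaps: 28, 28, 35, 28, 28, 35 days — a mix of 28 and 35. Every date is a Wednesday.
Each is the 3rd Wednesday of its month.
June 2031 — 3rd Wednesday is June 18, 2031.
3rd Wednesday of July 2031: July 16, 2031.
3rd Wednesday of August 2031: August 20, 2031.
September 2031 — 3rd Wednesday is September 17, 2031.
3rd Wednesday of October 2031: October 15, 2031.
November 2031 — 3rd Wednesday is November 19, 2031.
3rd Wednesday of December 2031: December 17, 2031.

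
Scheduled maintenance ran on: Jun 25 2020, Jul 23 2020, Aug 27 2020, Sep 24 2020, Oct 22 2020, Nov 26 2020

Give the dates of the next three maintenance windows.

Dec 24 2020, Jan 28 2021, Feb 25 2021

Gaps: 28, 35, 28, 28, 35 days — a mix of 28 and 35. Every date is a Thursday.
Each is the 4th Thursday of its month.
4th Thursday of December 2020: Dec 24 2020.
January 2021 — 4th Thursday is Jan 28 2021.
February 2021 — 4th Thursday is Feb 25 2021.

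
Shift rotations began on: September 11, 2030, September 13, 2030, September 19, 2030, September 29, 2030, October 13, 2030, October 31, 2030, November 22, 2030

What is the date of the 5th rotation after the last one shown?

May 11, 2031

Intervals are 2, 6, 10, 14, 18, 22 days — an arithmetic progression with common difference 4.
Next gap: 26 days. November 22, 2030 + 26 days = December 18, 2030.
Next gap: 30 days. December 18, 2030 + 30 days = January 17, 2031.
Next gap: 34 days. January 17, 2031 + 34 days = February 20, 2031.
Next gap: 38 days. February 20, 2031 + 38 days = March 30, 2031.
Next gap: 42 days. March 30, 2031 + 42 days = May 11, 2031.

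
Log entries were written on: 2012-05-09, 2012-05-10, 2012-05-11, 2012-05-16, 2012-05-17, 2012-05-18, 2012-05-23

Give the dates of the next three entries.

Gaps: 1, 1, 5, 1, 1, 5 days — not constant, but cyclic with period 3.
The events fall on every Wednesday, Thursday and Friday.
Next Thursday: 2012-05-24.
The following Friday is 2012-05-25.
The following Wednesday is 2012-05-30.

2012-05-24, 2012-05-25, 2012-05-30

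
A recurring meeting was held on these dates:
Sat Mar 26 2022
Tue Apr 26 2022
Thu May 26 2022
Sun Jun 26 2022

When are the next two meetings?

Tue Jul 26 2022, Fri Aug 26 2022

Each date is the 26th; the gaps (31, 30, 31) track the month lengths.
The rule is the 26th of each month.
July 2022: Tue Jul 26 2022.
Next: August 2022 → Fri Aug 26 2022.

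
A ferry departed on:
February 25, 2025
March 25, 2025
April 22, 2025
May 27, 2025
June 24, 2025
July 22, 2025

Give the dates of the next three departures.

All dates are Tuesdays, 28, 28, 35, 28, 28 days apart.
Specifically, the 4th Tuesday of each month.
4th Tuesday of August 2025: August 26, 2025.
4th Tuesday of September 2025: September 23, 2025.
4th Tuesday of October 2025: October 28, 2025.

August 26, 2025; September 23, 2025; October 28, 2025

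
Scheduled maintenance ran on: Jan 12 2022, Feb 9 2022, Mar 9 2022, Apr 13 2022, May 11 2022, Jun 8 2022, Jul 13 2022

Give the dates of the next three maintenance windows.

Aug 10 2022, Sep 14 2022, Oct 12 2022

Gaps: 28, 28, 35, 28, 28, 35 days — a mix of 28 and 35. Every date is a Wednesday.
Each is the 2nd Wednesday of its month.
2nd Wednesday of August 2022: Aug 10 2022.
2nd Wednesday of September 2022: Sep 14 2022.
2nd Wednesday of October 2022: Oct 12 2022.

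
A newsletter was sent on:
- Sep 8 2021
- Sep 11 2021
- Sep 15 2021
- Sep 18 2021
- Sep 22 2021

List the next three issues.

Sep 25 2021, Sep 29 2021, Oct 2 2021

The gap pattern 3, 4, 3, 4 repeats every 2 events.
These are the Wednesdays and Saturdays of each week.
The following Saturday is Sep 25 2021.
The following Wednesday is Sep 29 2021.
Next Saturday: Oct 2 2021.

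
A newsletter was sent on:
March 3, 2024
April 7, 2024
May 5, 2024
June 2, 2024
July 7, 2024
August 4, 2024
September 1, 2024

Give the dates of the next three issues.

October 6, 2024; November 3, 2024; December 1, 2024

All dates are Sundays, 35, 28, 28, 35, 28, 28 days apart.
Specifically, the 1st Sunday of each month.
1st Sunday of October 2024: October 6, 2024.
1st Sunday of November 2024: November 3, 2024.
December 2024 — 1st Sunday is December 1, 2024.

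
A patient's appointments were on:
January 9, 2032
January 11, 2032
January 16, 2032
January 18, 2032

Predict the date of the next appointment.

Every event lands on a Friday or Sunday (gaps cycle 2, 5, 2).
So the schedule is: every Friday and Sunday.
The following Friday is January 23, 2032.

January 23, 2032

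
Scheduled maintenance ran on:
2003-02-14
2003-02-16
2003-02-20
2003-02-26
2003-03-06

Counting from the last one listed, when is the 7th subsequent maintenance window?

2003-06-26

The spacing grows by 2 each time: 2, 4, 6, 8 days.
Next gap: 10 days. 2003-03-06 + 10 days = 2003-03-16.
Next gap: 12 days. 2003-03-16 + 12 days = 2003-03-28.
Next gap: 14 days. 2003-03-28 + 14 days = 2003-04-11.
Next gap: 16 days. 2003-04-11 + 16 days = 2003-04-27.
Next gap: 18 days. 2003-04-27 + 18 days = 2003-05-15.
Next gap: 20 days. 2003-05-15 + 20 days = 2003-06-04.
Next gap: 22 days. 2003-06-04 + 22 days = 2003-06-26.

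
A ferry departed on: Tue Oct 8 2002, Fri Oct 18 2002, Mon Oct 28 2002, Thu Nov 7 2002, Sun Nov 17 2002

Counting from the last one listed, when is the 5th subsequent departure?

Gaps between consecutive events: 10, 10, 10, 10 days — a constant 10-day interval.
Sun Nov 17 2002 + 10 days = Wed Nov 27 2002.
Wed Nov 27 2002 + 10 days = Sat Dec 7 2002.
Sat Dec 7 2002 + 10 days = Tue Dec 17 2002.
Tue Dec 17 2002 + 10 days = Fri Dec 27 2002.
Fri Dec 27 2002 + 10 days = Mon Jan 6 2003.

Mon Jan 6 2003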